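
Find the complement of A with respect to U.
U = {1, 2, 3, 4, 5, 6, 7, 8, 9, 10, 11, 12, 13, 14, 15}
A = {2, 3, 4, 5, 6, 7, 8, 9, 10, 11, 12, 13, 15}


Universal set U = {1, 2, 3, 4, 5, 6, 7, 8, 9, 10, 11, 12, 13, 14, 15}
Set A = {2, 3, 4, 5, 6, 7, 8, 9, 10, 11, 12, 13, 15}
A' = U \ A = elements in U but not in A
Checking each element of U:
1 (not in A, include), 2 (in A, exclude), 3 (in A, exclude), 4 (in A, exclude), 5 (in A, exclude), 6 (in A, exclude), 7 (in A, exclude), 8 (in A, exclude), 9 (in A, exclude), 10 (in A, exclude), 11 (in A, exclude), 12 (in A, exclude), 13 (in A, exclude), 14 (not in A, include), 15 (in A, exclude)
A' = {1, 14}

{1, 14}


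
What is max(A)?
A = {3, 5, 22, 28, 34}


Set A = {3, 5, 22, 28, 34}
Elements in ascending order: 3, 5, 22, 28, 34
The largest element is 34.

34


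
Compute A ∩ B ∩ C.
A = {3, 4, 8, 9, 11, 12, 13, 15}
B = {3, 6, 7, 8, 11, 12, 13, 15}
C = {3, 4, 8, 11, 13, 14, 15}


Set A = {3, 4, 8, 9, 11, 12, 13, 15}
Set B = {3, 6, 7, 8, 11, 12, 13, 15}
Set C = {3, 4, 8, 11, 13, 14, 15}
First, A ∩ B = {3, 8, 11, 12, 13, 15}
Then, (A ∩ B) ∩ C = {3, 8, 11, 13, 15}

{3, 8, 11, 13, 15}


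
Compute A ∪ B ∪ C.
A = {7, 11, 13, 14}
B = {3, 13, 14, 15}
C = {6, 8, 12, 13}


Set A = {7, 11, 13, 14}
Set B = {3, 13, 14, 15}
Set C = {6, 8, 12, 13}
First, A ∪ B = {3, 7, 11, 13, 14, 15}
Then, (A ∪ B) ∪ C = {3, 6, 7, 8, 11, 12, 13, 14, 15}

{3, 6, 7, 8, 11, 12, 13, 14, 15}


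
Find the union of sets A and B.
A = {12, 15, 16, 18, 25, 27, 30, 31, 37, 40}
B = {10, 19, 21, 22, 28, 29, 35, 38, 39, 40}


Set A = {12, 15, 16, 18, 25, 27, 30, 31, 37, 40}
Set B = {10, 19, 21, 22, 28, 29, 35, 38, 39, 40}
A ∪ B includes all elements in either set.
Elements from A: {12, 15, 16, 18, 25, 27, 30, 31, 37, 40}
Elements from B not already included: {10, 19, 21, 22, 28, 29, 35, 38, 39}
A ∪ B = {10, 12, 15, 16, 18, 19, 21, 22, 25, 27, 28, 29, 30, 31, 35, 37, 38, 39, 40}

{10, 12, 15, 16, 18, 19, 21, 22, 25, 27, 28, 29, 30, 31, 35, 37, 38, 39, 40}


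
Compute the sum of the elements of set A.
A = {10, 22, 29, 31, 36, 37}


Set A = {10, 22, 29, 31, 36, 37}
Sum = 10 + 22 + 29 + 31 + 36 + 37 = 165

165


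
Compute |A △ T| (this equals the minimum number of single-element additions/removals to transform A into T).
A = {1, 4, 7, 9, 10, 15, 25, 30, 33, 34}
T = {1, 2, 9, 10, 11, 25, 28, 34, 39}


Set A = {1, 4, 7, 9, 10, 15, 25, 30, 33, 34}
Set T = {1, 2, 9, 10, 11, 25, 28, 34, 39}
Elements to remove from A (in A, not in T): {4, 7, 15, 30, 33} → 5 removals
Elements to add to A (in T, not in A): {2, 11, 28, 39} → 4 additions
Total edits = 5 + 4 = 9

9


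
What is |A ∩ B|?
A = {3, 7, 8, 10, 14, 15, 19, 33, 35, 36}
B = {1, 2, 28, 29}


Set A = {3, 7, 8, 10, 14, 15, 19, 33, 35, 36}
Set B = {1, 2, 28, 29}
A ∩ B = {}
|A ∩ B| = 0

0


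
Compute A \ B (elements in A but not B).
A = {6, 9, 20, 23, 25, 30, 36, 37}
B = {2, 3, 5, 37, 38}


Set A = {6, 9, 20, 23, 25, 30, 36, 37}
Set B = {2, 3, 5, 37, 38}
A \ B includes elements in A that are not in B.
Check each element of A:
6 (not in B, keep), 9 (not in B, keep), 20 (not in B, keep), 23 (not in B, keep), 25 (not in B, keep), 30 (not in B, keep), 36 (not in B, keep), 37 (in B, remove)
A \ B = {6, 9, 20, 23, 25, 30, 36}

{6, 9, 20, 23, 25, 30, 36}


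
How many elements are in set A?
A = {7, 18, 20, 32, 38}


Set A = {7, 18, 20, 32, 38}
Listing elements: 7, 18, 20, 32, 38
Counting: 5 elements
|A| = 5

5


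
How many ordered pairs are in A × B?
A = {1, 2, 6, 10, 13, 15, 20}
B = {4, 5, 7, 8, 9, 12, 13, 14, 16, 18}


Set A = {1, 2, 6, 10, 13, 15, 20} has 7 elements.
Set B = {4, 5, 7, 8, 9, 12, 13, 14, 16, 18} has 10 elements.
|A × B| = |A| × |B| = 7 × 10 = 70

70


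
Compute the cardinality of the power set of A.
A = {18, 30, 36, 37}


Set A = {18, 30, 36, 37}
|A| = 4
The power set P(A) contains all subsets of A.
|P(A)| = 2^|A| = 2^4 = 16

16


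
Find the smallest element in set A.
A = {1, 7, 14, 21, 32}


Set A = {1, 7, 14, 21, 32}
Elements in ascending order: 1, 7, 14, 21, 32
The smallest element is 1.

1


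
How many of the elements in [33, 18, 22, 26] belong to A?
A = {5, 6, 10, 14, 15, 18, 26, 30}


Set A = {5, 6, 10, 14, 15, 18, 26, 30}
Candidates: [33, 18, 22, 26]
Check each candidate:
33 ∉ A, 18 ∈ A, 22 ∉ A, 26 ∈ A
Count of candidates in A: 2

2


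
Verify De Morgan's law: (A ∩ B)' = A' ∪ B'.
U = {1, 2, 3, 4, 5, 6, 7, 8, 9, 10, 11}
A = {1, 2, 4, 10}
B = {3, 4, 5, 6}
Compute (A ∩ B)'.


U = {1, 2, 3, 4, 5, 6, 7, 8, 9, 10, 11}
A = {1, 2, 4, 10}, B = {3, 4, 5, 6}
A ∩ B = {4}
(A ∩ B)' = U \ (A ∩ B) = {1, 2, 3, 5, 6, 7, 8, 9, 10, 11}
Verification via A' ∪ B': A' = {3, 5, 6, 7, 8, 9, 11}, B' = {1, 2, 7, 8, 9, 10, 11}
A' ∪ B' = {1, 2, 3, 5, 6, 7, 8, 9, 10, 11} ✓

{1, 2, 3, 5, 6, 7, 8, 9, 10, 11}


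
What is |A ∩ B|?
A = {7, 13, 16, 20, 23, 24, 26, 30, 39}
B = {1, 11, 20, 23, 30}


Set A = {7, 13, 16, 20, 23, 24, 26, 30, 39}
Set B = {1, 11, 20, 23, 30}
A ∩ B = {20, 23, 30}
|A ∩ B| = 3

3


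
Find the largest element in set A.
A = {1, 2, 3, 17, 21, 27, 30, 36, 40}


Set A = {1, 2, 3, 17, 21, 27, 30, 36, 40}
Elements in ascending order: 1, 2, 3, 17, 21, 27, 30, 36, 40
The largest element is 40.

40


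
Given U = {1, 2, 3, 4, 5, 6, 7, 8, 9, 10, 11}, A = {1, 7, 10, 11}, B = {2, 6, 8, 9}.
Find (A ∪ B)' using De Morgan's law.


U = {1, 2, 3, 4, 5, 6, 7, 8, 9, 10, 11}
A = {1, 7, 10, 11}, B = {2, 6, 8, 9}
A ∪ B = {1, 2, 6, 7, 8, 9, 10, 11}
(A ∪ B)' = U \ (A ∪ B) = {3, 4, 5}
Verification via A' ∩ B': A' = {2, 3, 4, 5, 6, 8, 9}, B' = {1, 3, 4, 5, 7, 10, 11}
A' ∩ B' = {3, 4, 5} ✓

{3, 4, 5}


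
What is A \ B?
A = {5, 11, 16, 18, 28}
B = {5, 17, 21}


Set A = {5, 11, 16, 18, 28}
Set B = {5, 17, 21}
A \ B includes elements in A that are not in B.
Check each element of A:
5 (in B, remove), 11 (not in B, keep), 16 (not in B, keep), 18 (not in B, keep), 28 (not in B, keep)
A \ B = {11, 16, 18, 28}

{11, 16, 18, 28}


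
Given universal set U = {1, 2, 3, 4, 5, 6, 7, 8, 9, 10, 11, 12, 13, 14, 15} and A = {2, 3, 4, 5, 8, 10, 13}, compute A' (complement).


Universal set U = {1, 2, 3, 4, 5, 6, 7, 8, 9, 10, 11, 12, 13, 14, 15}
Set A = {2, 3, 4, 5, 8, 10, 13}
A' = U \ A = elements in U but not in A
Checking each element of U:
1 (not in A, include), 2 (in A, exclude), 3 (in A, exclude), 4 (in A, exclude), 5 (in A, exclude), 6 (not in A, include), 7 (not in A, include), 8 (in A, exclude), 9 (not in A, include), 10 (in A, exclude), 11 (not in A, include), 12 (not in A, include), 13 (in A, exclude), 14 (not in A, include), 15 (not in A, include)
A' = {1, 6, 7, 9, 11, 12, 14, 15}

{1, 6, 7, 9, 11, 12, 14, 15}


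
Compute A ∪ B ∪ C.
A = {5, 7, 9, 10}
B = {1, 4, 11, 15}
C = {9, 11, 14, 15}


Set A = {5, 7, 9, 10}
Set B = {1, 4, 11, 15}
Set C = {9, 11, 14, 15}
First, A ∪ B = {1, 4, 5, 7, 9, 10, 11, 15}
Then, (A ∪ B) ∪ C = {1, 4, 5, 7, 9, 10, 11, 14, 15}

{1, 4, 5, 7, 9, 10, 11, 14, 15}


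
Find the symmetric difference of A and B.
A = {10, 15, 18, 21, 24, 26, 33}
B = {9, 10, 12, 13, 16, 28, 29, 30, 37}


Set A = {10, 15, 18, 21, 24, 26, 33}
Set B = {9, 10, 12, 13, 16, 28, 29, 30, 37}
A △ B = (A \ B) ∪ (B \ A)
Elements in A but not B: {15, 18, 21, 24, 26, 33}
Elements in B but not A: {9, 12, 13, 16, 28, 29, 30, 37}
A △ B = {9, 12, 13, 15, 16, 18, 21, 24, 26, 28, 29, 30, 33, 37}

{9, 12, 13, 15, 16, 18, 21, 24, 26, 28, 29, 30, 33, 37}


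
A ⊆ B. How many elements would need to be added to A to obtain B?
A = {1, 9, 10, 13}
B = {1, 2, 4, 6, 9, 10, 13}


Set A = {1, 9, 10, 13}, |A| = 4
Set B = {1, 2, 4, 6, 9, 10, 13}, |B| = 7
Since A ⊆ B: B \ A = {2, 4, 6}
|B| - |A| = 7 - 4 = 3

3


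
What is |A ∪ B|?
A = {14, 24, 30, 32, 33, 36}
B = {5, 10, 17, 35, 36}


Set A = {14, 24, 30, 32, 33, 36}, |A| = 6
Set B = {5, 10, 17, 35, 36}, |B| = 5
A ∩ B = {36}, |A ∩ B| = 1
|A ∪ B| = |A| + |B| - |A ∩ B| = 6 + 5 - 1 = 10

10


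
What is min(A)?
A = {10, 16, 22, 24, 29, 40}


Set A = {10, 16, 22, 24, 29, 40}
Elements in ascending order: 10, 16, 22, 24, 29, 40
The smallest element is 10.

10


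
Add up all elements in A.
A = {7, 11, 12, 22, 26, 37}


Set A = {7, 11, 12, 22, 26, 37}
Sum = 7 + 11 + 12 + 22 + 26 + 37 = 115

115


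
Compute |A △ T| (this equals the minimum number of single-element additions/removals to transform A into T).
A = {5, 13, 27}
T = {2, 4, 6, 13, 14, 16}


Set A = {5, 13, 27}
Set T = {2, 4, 6, 13, 14, 16}
Elements to remove from A (in A, not in T): {5, 27} → 2 removals
Elements to add to A (in T, not in A): {2, 4, 6, 14, 16} → 5 additions
Total edits = 2 + 5 = 7

7


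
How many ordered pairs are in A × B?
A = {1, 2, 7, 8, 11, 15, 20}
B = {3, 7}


Set A = {1, 2, 7, 8, 11, 15, 20} has 7 elements.
Set B = {3, 7} has 2 elements.
|A × B| = |A| × |B| = 7 × 2 = 14

14


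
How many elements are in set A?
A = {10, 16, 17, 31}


Set A = {10, 16, 17, 31}
Listing elements: 10, 16, 17, 31
Counting: 4 elements
|A| = 4

4


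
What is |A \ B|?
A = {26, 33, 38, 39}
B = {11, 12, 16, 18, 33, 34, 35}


Set A = {26, 33, 38, 39}
Set B = {11, 12, 16, 18, 33, 34, 35}
A \ B = {26, 38, 39}
|A \ B| = 3

3


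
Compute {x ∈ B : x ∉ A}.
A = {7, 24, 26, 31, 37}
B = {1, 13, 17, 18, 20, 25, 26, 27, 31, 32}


Set A = {7, 24, 26, 31, 37}
Set B = {1, 13, 17, 18, 20, 25, 26, 27, 31, 32}
Check each element of B against A:
1 ∉ A (include), 13 ∉ A (include), 17 ∉ A (include), 18 ∉ A (include), 20 ∉ A (include), 25 ∉ A (include), 26 ∈ A, 27 ∉ A (include), 31 ∈ A, 32 ∉ A (include)
Elements of B not in A: {1, 13, 17, 18, 20, 25, 27, 32}

{1, 13, 17, 18, 20, 25, 27, 32}


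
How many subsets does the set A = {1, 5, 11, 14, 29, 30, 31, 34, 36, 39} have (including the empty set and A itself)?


Set A = {1, 5, 11, 14, 29, 30, 31, 34, 36, 39}
|A| = 10
The power set P(A) contains all subsets of A.
|P(A)| = 2^|A| = 2^10 = 1024

1024


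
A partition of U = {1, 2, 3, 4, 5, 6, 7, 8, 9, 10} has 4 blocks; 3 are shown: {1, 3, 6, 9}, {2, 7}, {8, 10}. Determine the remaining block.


U = {1, 2, 3, 4, 5, 6, 7, 8, 9, 10}
Shown blocks: {1, 3, 6, 9}, {2, 7}, {8, 10}
A partition's blocks are pairwise disjoint and cover U, so the missing block = U \ (union of shown blocks).
Union of shown blocks: {1, 2, 3, 6, 7, 8, 9, 10}
Missing block = U \ (union) = {4, 5}

{4, 5}


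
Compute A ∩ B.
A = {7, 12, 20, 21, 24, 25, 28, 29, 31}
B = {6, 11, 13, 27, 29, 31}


Set A = {7, 12, 20, 21, 24, 25, 28, 29, 31}
Set B = {6, 11, 13, 27, 29, 31}
A ∩ B includes only elements in both sets.
Check each element of A against B:
7 ✗, 12 ✗, 20 ✗, 21 ✗, 24 ✗, 25 ✗, 28 ✗, 29 ✓, 31 ✓
A ∩ B = {29, 31}

{29, 31}


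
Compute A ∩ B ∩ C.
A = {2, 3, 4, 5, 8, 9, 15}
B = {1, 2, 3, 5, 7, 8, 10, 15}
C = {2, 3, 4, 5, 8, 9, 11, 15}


Set A = {2, 3, 4, 5, 8, 9, 15}
Set B = {1, 2, 3, 5, 7, 8, 10, 15}
Set C = {2, 3, 4, 5, 8, 9, 11, 15}
First, A ∩ B = {2, 3, 5, 8, 15}
Then, (A ∩ B) ∩ C = {2, 3, 5, 8, 15}

{2, 3, 5, 8, 15}


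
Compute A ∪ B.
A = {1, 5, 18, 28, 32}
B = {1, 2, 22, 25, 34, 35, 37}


Set A = {1, 5, 18, 28, 32}
Set B = {1, 2, 22, 25, 34, 35, 37}
A ∪ B includes all elements in either set.
Elements from A: {1, 5, 18, 28, 32}
Elements from B not already included: {2, 22, 25, 34, 35, 37}
A ∪ B = {1, 2, 5, 18, 22, 25, 28, 32, 34, 35, 37}

{1, 2, 5, 18, 22, 25, 28, 32, 34, 35, 37}


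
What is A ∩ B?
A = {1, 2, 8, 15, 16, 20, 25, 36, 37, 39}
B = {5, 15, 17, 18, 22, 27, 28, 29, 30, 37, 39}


Set A = {1, 2, 8, 15, 16, 20, 25, 36, 37, 39}
Set B = {5, 15, 17, 18, 22, 27, 28, 29, 30, 37, 39}
A ∩ B includes only elements in both sets.
Check each element of A against B:
1 ✗, 2 ✗, 8 ✗, 15 ✓, 16 ✗, 20 ✗, 25 ✗, 36 ✗, 37 ✓, 39 ✓
A ∩ B = {15, 37, 39}

{15, 37, 39}


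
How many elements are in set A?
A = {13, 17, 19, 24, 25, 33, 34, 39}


Set A = {13, 17, 19, 24, 25, 33, 34, 39}
Listing elements: 13, 17, 19, 24, 25, 33, 34, 39
Counting: 8 elements
|A| = 8

8


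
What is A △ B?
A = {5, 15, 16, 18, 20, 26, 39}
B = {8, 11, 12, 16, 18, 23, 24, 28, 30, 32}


Set A = {5, 15, 16, 18, 20, 26, 39}
Set B = {8, 11, 12, 16, 18, 23, 24, 28, 30, 32}
A △ B = (A \ B) ∪ (B \ A)
Elements in A but not B: {5, 15, 20, 26, 39}
Elements in B but not A: {8, 11, 12, 23, 24, 28, 30, 32}
A △ B = {5, 8, 11, 12, 15, 20, 23, 24, 26, 28, 30, 32, 39}

{5, 8, 11, 12, 15, 20, 23, 24, 26, 28, 30, 32, 39}


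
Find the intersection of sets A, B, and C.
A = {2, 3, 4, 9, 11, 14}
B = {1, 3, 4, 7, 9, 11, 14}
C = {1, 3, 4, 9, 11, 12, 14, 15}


Set A = {2, 3, 4, 9, 11, 14}
Set B = {1, 3, 4, 7, 9, 11, 14}
Set C = {1, 3, 4, 9, 11, 12, 14, 15}
First, A ∩ B = {3, 4, 9, 11, 14}
Then, (A ∩ B) ∩ C = {3, 4, 9, 11, 14}

{3, 4, 9, 11, 14}


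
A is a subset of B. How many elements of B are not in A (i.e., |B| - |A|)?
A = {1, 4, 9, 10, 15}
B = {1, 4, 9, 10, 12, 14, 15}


Set A = {1, 4, 9, 10, 15}, |A| = 5
Set B = {1, 4, 9, 10, 12, 14, 15}, |B| = 7
Since A ⊆ B: B \ A = {12, 14}
|B| - |A| = 7 - 5 = 2

2


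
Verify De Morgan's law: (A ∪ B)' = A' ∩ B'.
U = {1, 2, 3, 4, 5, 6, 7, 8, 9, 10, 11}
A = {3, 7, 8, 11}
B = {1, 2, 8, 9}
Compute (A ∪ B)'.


U = {1, 2, 3, 4, 5, 6, 7, 8, 9, 10, 11}
A = {3, 7, 8, 11}, B = {1, 2, 8, 9}
A ∪ B = {1, 2, 3, 7, 8, 9, 11}
(A ∪ B)' = U \ (A ∪ B) = {4, 5, 6, 10}
Verification via A' ∩ B': A' = {1, 2, 4, 5, 6, 9, 10}, B' = {3, 4, 5, 6, 7, 10, 11}
A' ∩ B' = {4, 5, 6, 10} ✓

{4, 5, 6, 10}


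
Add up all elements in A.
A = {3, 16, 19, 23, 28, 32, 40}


Set A = {3, 16, 19, 23, 28, 32, 40}
Sum = 3 + 16 + 19 + 23 + 28 + 32 + 40 = 161

161


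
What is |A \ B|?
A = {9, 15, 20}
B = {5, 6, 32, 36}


Set A = {9, 15, 20}
Set B = {5, 6, 32, 36}
A \ B = {9, 15, 20}
|A \ B| = 3

3


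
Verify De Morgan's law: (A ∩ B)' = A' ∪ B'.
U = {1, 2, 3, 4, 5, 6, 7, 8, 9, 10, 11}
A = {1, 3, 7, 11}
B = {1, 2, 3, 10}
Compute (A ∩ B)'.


U = {1, 2, 3, 4, 5, 6, 7, 8, 9, 10, 11}
A = {1, 3, 7, 11}, B = {1, 2, 3, 10}
A ∩ B = {1, 3}
(A ∩ B)' = U \ (A ∩ B) = {2, 4, 5, 6, 7, 8, 9, 10, 11}
Verification via A' ∪ B': A' = {2, 4, 5, 6, 8, 9, 10}, B' = {4, 5, 6, 7, 8, 9, 11}
A' ∪ B' = {2, 4, 5, 6, 7, 8, 9, 10, 11} ✓

{2, 4, 5, 6, 7, 8, 9, 10, 11}


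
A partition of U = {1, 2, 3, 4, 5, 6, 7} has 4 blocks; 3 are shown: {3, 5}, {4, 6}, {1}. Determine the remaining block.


U = {1, 2, 3, 4, 5, 6, 7}
Shown blocks: {3, 5}, {4, 6}, {1}
A partition's blocks are pairwise disjoint and cover U, so the missing block = U \ (union of shown blocks).
Union of shown blocks: {1, 3, 4, 5, 6}
Missing block = U \ (union) = {2, 7}

{2, 7}


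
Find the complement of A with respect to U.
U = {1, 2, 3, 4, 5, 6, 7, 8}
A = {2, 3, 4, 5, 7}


Universal set U = {1, 2, 3, 4, 5, 6, 7, 8}
Set A = {2, 3, 4, 5, 7}
A' = U \ A = elements in U but not in A
Checking each element of U:
1 (not in A, include), 2 (in A, exclude), 3 (in A, exclude), 4 (in A, exclude), 5 (in A, exclude), 6 (not in A, include), 7 (in A, exclude), 8 (not in A, include)
A' = {1, 6, 8}

{1, 6, 8}


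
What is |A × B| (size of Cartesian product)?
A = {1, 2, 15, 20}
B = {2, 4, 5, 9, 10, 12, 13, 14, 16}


Set A = {1, 2, 15, 20} has 4 elements.
Set B = {2, 4, 5, 9, 10, 12, 13, 14, 16} has 9 elements.
|A × B| = |A| × |B| = 4 × 9 = 36

36


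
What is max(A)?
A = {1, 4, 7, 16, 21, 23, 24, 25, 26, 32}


Set A = {1, 4, 7, 16, 21, 23, 24, 25, 26, 32}
Elements in ascending order: 1, 4, 7, 16, 21, 23, 24, 25, 26, 32
The largest element is 32.

32


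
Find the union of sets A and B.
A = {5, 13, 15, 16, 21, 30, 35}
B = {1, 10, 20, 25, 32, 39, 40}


Set A = {5, 13, 15, 16, 21, 30, 35}
Set B = {1, 10, 20, 25, 32, 39, 40}
A ∪ B includes all elements in either set.
Elements from A: {5, 13, 15, 16, 21, 30, 35}
Elements from B not already included: {1, 10, 20, 25, 32, 39, 40}
A ∪ B = {1, 5, 10, 13, 15, 16, 20, 21, 25, 30, 32, 35, 39, 40}

{1, 5, 10, 13, 15, 16, 20, 21, 25, 30, 32, 35, 39, 40}


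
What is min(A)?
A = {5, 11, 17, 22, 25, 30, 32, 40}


Set A = {5, 11, 17, 22, 25, 30, 32, 40}
Elements in ascending order: 5, 11, 17, 22, 25, 30, 32, 40
The smallest element is 5.

5


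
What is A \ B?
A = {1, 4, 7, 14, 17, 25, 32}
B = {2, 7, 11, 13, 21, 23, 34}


Set A = {1, 4, 7, 14, 17, 25, 32}
Set B = {2, 7, 11, 13, 21, 23, 34}
A \ B includes elements in A that are not in B.
Check each element of A:
1 (not in B, keep), 4 (not in B, keep), 7 (in B, remove), 14 (not in B, keep), 17 (not in B, keep), 25 (not in B, keep), 32 (not in B, keep)
A \ B = {1, 4, 14, 17, 25, 32}

{1, 4, 14, 17, 25, 32}


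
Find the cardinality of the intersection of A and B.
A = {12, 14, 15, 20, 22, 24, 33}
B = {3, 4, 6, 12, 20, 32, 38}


Set A = {12, 14, 15, 20, 22, 24, 33}
Set B = {3, 4, 6, 12, 20, 32, 38}
A ∩ B = {12, 20}
|A ∩ B| = 2

2


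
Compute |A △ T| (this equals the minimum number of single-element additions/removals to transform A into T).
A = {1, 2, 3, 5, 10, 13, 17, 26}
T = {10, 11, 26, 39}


Set A = {1, 2, 3, 5, 10, 13, 17, 26}
Set T = {10, 11, 26, 39}
Elements to remove from A (in A, not in T): {1, 2, 3, 5, 13, 17} → 6 removals
Elements to add to A (in T, not in A): {11, 39} → 2 additions
Total edits = 6 + 2 = 8

8


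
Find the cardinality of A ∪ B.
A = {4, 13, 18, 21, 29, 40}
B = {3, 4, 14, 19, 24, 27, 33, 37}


Set A = {4, 13, 18, 21, 29, 40}, |A| = 6
Set B = {3, 4, 14, 19, 24, 27, 33, 37}, |B| = 8
A ∩ B = {4}, |A ∩ B| = 1
|A ∪ B| = |A| + |B| - |A ∩ B| = 6 + 8 - 1 = 13

13


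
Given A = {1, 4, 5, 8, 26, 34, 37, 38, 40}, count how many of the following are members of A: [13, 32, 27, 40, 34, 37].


Set A = {1, 4, 5, 8, 26, 34, 37, 38, 40}
Candidates: [13, 32, 27, 40, 34, 37]
Check each candidate:
13 ∉ A, 32 ∉ A, 27 ∉ A, 40 ∈ A, 34 ∈ A, 37 ∈ A
Count of candidates in A: 3

3


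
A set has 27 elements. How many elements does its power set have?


The set has 27 elements.
The power set contains all possible subsets.
|P(A)| = 2^|A| = 2^27 = 134217728

134217728


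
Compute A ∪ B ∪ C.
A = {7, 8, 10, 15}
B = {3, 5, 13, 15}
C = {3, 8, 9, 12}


Set A = {7, 8, 10, 15}
Set B = {3, 5, 13, 15}
Set C = {3, 8, 9, 12}
First, A ∪ B = {3, 5, 7, 8, 10, 13, 15}
Then, (A ∪ B) ∪ C = {3, 5, 7, 8, 9, 10, 12, 13, 15}

{3, 5, 7, 8, 9, 10, 12, 13, 15}


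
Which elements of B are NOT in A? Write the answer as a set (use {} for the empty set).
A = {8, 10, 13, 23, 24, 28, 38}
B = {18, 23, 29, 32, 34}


Set A = {8, 10, 13, 23, 24, 28, 38}
Set B = {18, 23, 29, 32, 34}
Check each element of B against A:
18 ∉ A (include), 23 ∈ A, 29 ∉ A (include), 32 ∉ A (include), 34 ∉ A (include)
Elements of B not in A: {18, 29, 32, 34}

{18, 29, 32, 34}


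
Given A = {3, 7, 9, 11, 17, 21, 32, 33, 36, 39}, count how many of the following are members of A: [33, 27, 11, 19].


Set A = {3, 7, 9, 11, 17, 21, 32, 33, 36, 39}
Candidates: [33, 27, 11, 19]
Check each candidate:
33 ∈ A, 27 ∉ A, 11 ∈ A, 19 ∉ A
Count of candidates in A: 2

2


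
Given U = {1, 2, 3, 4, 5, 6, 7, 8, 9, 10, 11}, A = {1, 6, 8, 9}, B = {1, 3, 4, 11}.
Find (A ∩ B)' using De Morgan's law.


U = {1, 2, 3, 4, 5, 6, 7, 8, 9, 10, 11}
A = {1, 6, 8, 9}, B = {1, 3, 4, 11}
A ∩ B = {1}
(A ∩ B)' = U \ (A ∩ B) = {2, 3, 4, 5, 6, 7, 8, 9, 10, 11}
Verification via A' ∪ B': A' = {2, 3, 4, 5, 7, 10, 11}, B' = {2, 5, 6, 7, 8, 9, 10}
A' ∪ B' = {2, 3, 4, 5, 6, 7, 8, 9, 10, 11} ✓

{2, 3, 4, 5, 6, 7, 8, 9, 10, 11}


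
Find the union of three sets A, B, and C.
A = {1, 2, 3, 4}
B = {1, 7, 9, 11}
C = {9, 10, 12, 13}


Set A = {1, 2, 3, 4}
Set B = {1, 7, 9, 11}
Set C = {9, 10, 12, 13}
First, A ∪ B = {1, 2, 3, 4, 7, 9, 11}
Then, (A ∪ B) ∪ C = {1, 2, 3, 4, 7, 9, 10, 11, 12, 13}

{1, 2, 3, 4, 7, 9, 10, 11, 12, 13}


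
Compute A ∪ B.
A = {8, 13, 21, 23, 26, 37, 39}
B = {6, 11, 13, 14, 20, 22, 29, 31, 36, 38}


Set A = {8, 13, 21, 23, 26, 37, 39}
Set B = {6, 11, 13, 14, 20, 22, 29, 31, 36, 38}
A ∪ B includes all elements in either set.
Elements from A: {8, 13, 21, 23, 26, 37, 39}
Elements from B not already included: {6, 11, 14, 20, 22, 29, 31, 36, 38}
A ∪ B = {6, 8, 11, 13, 14, 20, 21, 22, 23, 26, 29, 31, 36, 37, 38, 39}

{6, 8, 11, 13, 14, 20, 21, 22, 23, 26, 29, 31, 36, 37, 38, 39}


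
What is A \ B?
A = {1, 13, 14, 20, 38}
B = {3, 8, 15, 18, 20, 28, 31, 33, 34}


Set A = {1, 13, 14, 20, 38}
Set B = {3, 8, 15, 18, 20, 28, 31, 33, 34}
A \ B includes elements in A that are not in B.
Check each element of A:
1 (not in B, keep), 13 (not in B, keep), 14 (not in B, keep), 20 (in B, remove), 38 (not in B, keep)
A \ B = {1, 13, 14, 38}

{1, 13, 14, 38}


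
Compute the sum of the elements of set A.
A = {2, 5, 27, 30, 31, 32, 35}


Set A = {2, 5, 27, 30, 31, 32, 35}
Sum = 2 + 5 + 27 + 30 + 31 + 32 + 35 = 162

162


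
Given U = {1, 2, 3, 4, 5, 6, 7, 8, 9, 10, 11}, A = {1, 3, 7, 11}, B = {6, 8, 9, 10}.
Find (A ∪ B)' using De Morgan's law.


U = {1, 2, 3, 4, 5, 6, 7, 8, 9, 10, 11}
A = {1, 3, 7, 11}, B = {6, 8, 9, 10}
A ∪ B = {1, 3, 6, 7, 8, 9, 10, 11}
(A ∪ B)' = U \ (A ∪ B) = {2, 4, 5}
Verification via A' ∩ B': A' = {2, 4, 5, 6, 8, 9, 10}, B' = {1, 2, 3, 4, 5, 7, 11}
A' ∩ B' = {2, 4, 5} ✓

{2, 4, 5}


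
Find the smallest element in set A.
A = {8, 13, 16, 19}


Set A = {8, 13, 16, 19}
Elements in ascending order: 8, 13, 16, 19
The smallest element is 8.

8


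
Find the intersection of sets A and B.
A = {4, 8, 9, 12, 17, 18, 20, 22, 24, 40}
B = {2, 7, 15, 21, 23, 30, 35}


Set A = {4, 8, 9, 12, 17, 18, 20, 22, 24, 40}
Set B = {2, 7, 15, 21, 23, 30, 35}
A ∩ B includes only elements in both sets.
Check each element of A against B:
4 ✗, 8 ✗, 9 ✗, 12 ✗, 17 ✗, 18 ✗, 20 ✗, 22 ✗, 24 ✗, 40 ✗
A ∩ B = {}

{}


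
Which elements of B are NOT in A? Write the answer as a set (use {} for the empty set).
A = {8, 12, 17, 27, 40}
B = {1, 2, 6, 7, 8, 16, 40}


Set A = {8, 12, 17, 27, 40}
Set B = {1, 2, 6, 7, 8, 16, 40}
Check each element of B against A:
1 ∉ A (include), 2 ∉ A (include), 6 ∉ A (include), 7 ∉ A (include), 8 ∈ A, 16 ∉ A (include), 40 ∈ A
Elements of B not in A: {1, 2, 6, 7, 16}

{1, 2, 6, 7, 16}


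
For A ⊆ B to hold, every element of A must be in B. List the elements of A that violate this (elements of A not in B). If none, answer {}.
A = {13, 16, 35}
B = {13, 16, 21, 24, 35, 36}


Set A = {13, 16, 35}
Set B = {13, 16, 21, 24, 35, 36}
Check each element of A against B:
13 ∈ B, 16 ∈ B, 35 ∈ B
Elements of A not in B: {}

{}


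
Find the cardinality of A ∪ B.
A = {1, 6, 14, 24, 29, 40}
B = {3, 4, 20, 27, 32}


Set A = {1, 6, 14, 24, 29, 40}, |A| = 6
Set B = {3, 4, 20, 27, 32}, |B| = 5
A ∩ B = {}, |A ∩ B| = 0
|A ∪ B| = |A| + |B| - |A ∩ B| = 6 + 5 - 0 = 11

11


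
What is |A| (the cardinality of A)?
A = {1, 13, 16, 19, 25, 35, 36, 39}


Set A = {1, 13, 16, 19, 25, 35, 36, 39}
Listing elements: 1, 13, 16, 19, 25, 35, 36, 39
Counting: 8 elements
|A| = 8

8


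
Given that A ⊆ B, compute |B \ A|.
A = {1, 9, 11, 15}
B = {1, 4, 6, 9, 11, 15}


Set A = {1, 9, 11, 15}, |A| = 4
Set B = {1, 4, 6, 9, 11, 15}, |B| = 6
Since A ⊆ B: B \ A = {4, 6}
|B| - |A| = 6 - 4 = 2

2


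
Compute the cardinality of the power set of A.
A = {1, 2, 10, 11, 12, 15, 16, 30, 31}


Set A = {1, 2, 10, 11, 12, 15, 16, 30, 31}
|A| = 9
The power set P(A) contains all subsets of A.
|P(A)| = 2^|A| = 2^9 = 512

512


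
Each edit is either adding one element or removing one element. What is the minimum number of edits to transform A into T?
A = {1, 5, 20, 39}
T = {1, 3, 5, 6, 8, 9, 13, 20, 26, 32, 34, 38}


Set A = {1, 5, 20, 39}
Set T = {1, 3, 5, 6, 8, 9, 13, 20, 26, 32, 34, 38}
Elements to remove from A (in A, not in T): {39} → 1 removals
Elements to add to A (in T, not in A): {3, 6, 8, 9, 13, 26, 32, 34, 38} → 9 additions
Total edits = 1 + 9 = 10

10


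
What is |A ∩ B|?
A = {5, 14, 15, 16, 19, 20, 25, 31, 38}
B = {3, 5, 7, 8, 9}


Set A = {5, 14, 15, 16, 19, 20, 25, 31, 38}
Set B = {3, 5, 7, 8, 9}
A ∩ B = {5}
|A ∩ B| = 1

1


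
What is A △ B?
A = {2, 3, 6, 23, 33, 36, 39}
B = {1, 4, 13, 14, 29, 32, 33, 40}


Set A = {2, 3, 6, 23, 33, 36, 39}
Set B = {1, 4, 13, 14, 29, 32, 33, 40}
A △ B = (A \ B) ∪ (B \ A)
Elements in A but not B: {2, 3, 6, 23, 36, 39}
Elements in B but not A: {1, 4, 13, 14, 29, 32, 40}
A △ B = {1, 2, 3, 4, 6, 13, 14, 23, 29, 32, 36, 39, 40}

{1, 2, 3, 4, 6, 13, 14, 23, 29, 32, 36, 39, 40}


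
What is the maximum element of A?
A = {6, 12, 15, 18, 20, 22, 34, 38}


Set A = {6, 12, 15, 18, 20, 22, 34, 38}
Elements in ascending order: 6, 12, 15, 18, 20, 22, 34, 38
The largest element is 38.

38


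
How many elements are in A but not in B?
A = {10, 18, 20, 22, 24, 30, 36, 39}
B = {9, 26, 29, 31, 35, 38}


Set A = {10, 18, 20, 22, 24, 30, 36, 39}
Set B = {9, 26, 29, 31, 35, 38}
A \ B = {10, 18, 20, 22, 24, 30, 36, 39}
|A \ B| = 8

8


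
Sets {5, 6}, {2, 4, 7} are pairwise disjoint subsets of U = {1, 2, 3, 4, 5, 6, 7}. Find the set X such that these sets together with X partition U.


U = {1, 2, 3, 4, 5, 6, 7}
Shown blocks: {5, 6}, {2, 4, 7}
A partition's blocks are pairwise disjoint and cover U, so the missing block = U \ (union of shown blocks).
Union of shown blocks: {2, 4, 5, 6, 7}
Missing block = U \ (union) = {1, 3}

{1, 3}


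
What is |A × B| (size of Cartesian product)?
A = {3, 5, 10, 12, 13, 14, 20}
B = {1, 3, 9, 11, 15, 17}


Set A = {3, 5, 10, 12, 13, 14, 20} has 7 elements.
Set B = {1, 3, 9, 11, 15, 17} has 6 elements.
|A × B| = |A| × |B| = 7 × 6 = 42

42


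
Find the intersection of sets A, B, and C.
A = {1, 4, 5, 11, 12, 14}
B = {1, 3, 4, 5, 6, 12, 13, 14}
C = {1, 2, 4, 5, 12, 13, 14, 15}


Set A = {1, 4, 5, 11, 12, 14}
Set B = {1, 3, 4, 5, 6, 12, 13, 14}
Set C = {1, 2, 4, 5, 12, 13, 14, 15}
First, A ∩ B = {1, 4, 5, 12, 14}
Then, (A ∩ B) ∩ C = {1, 4, 5, 12, 14}

{1, 4, 5, 12, 14}


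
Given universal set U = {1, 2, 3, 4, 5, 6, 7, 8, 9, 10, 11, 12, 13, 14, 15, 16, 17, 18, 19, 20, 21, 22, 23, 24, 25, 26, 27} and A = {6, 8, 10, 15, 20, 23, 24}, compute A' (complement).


Universal set U = {1, 2, 3, 4, 5, 6, 7, 8, 9, 10, 11, 12, 13, 14, 15, 16, 17, 18, 19, 20, 21, 22, 23, 24, 25, 26, 27}
Set A = {6, 8, 10, 15, 20, 23, 24}
A' = U \ A = elements in U but not in A
Checking each element of U:
1 (not in A, include), 2 (not in A, include), 3 (not in A, include), 4 (not in A, include), 5 (not in A, include), 6 (in A, exclude), 7 (not in A, include), 8 (in A, exclude), 9 (not in A, include), 10 (in A, exclude), 11 (not in A, include), 12 (not in A, include), 13 (not in A, include), 14 (not in A, include), 15 (in A, exclude), 16 (not in A, include), 17 (not in A, include), 18 (not in A, include), 19 (not in A, include), 20 (in A, exclude), 21 (not in A, include), 22 (not in A, include), 23 (in A, exclude), 24 (in A, exclude), 25 (not in A, include), 26 (not in A, include), 27 (not in A, include)
A' = {1, 2, 3, 4, 5, 7, 9, 11, 12, 13, 14, 16, 17, 18, 19, 21, 22, 25, 26, 27}

{1, 2, 3, 4, 5, 7, 9, 11, 12, 13, 14, 16, 17, 18, 19, 21, 22, 25, 26, 27}


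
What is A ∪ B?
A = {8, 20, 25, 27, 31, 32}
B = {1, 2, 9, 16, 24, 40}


Set A = {8, 20, 25, 27, 31, 32}
Set B = {1, 2, 9, 16, 24, 40}
A ∪ B includes all elements in either set.
Elements from A: {8, 20, 25, 27, 31, 32}
Elements from B not already included: {1, 2, 9, 16, 24, 40}
A ∪ B = {1, 2, 8, 9, 16, 20, 24, 25, 27, 31, 32, 40}

{1, 2, 8, 9, 16, 20, 24, 25, 27, 31, 32, 40}


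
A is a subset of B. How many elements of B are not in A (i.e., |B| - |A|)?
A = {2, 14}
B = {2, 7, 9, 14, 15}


Set A = {2, 14}, |A| = 2
Set B = {2, 7, 9, 14, 15}, |B| = 5
Since A ⊆ B: B \ A = {7, 9, 15}
|B| - |A| = 5 - 2 = 3

3


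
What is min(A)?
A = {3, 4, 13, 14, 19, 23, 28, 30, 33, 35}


Set A = {3, 4, 13, 14, 19, 23, 28, 30, 33, 35}
Elements in ascending order: 3, 4, 13, 14, 19, 23, 28, 30, 33, 35
The smallest element is 3.

3


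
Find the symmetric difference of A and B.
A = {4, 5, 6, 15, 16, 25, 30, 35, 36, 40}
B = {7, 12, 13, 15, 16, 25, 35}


Set A = {4, 5, 6, 15, 16, 25, 30, 35, 36, 40}
Set B = {7, 12, 13, 15, 16, 25, 35}
A △ B = (A \ B) ∪ (B \ A)
Elements in A but not B: {4, 5, 6, 30, 36, 40}
Elements in B but not A: {7, 12, 13}
A △ B = {4, 5, 6, 7, 12, 13, 30, 36, 40}

{4, 5, 6, 7, 12, 13, 30, 36, 40}


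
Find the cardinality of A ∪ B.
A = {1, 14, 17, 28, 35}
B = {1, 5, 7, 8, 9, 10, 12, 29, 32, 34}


Set A = {1, 14, 17, 28, 35}, |A| = 5
Set B = {1, 5, 7, 8, 9, 10, 12, 29, 32, 34}, |B| = 10
A ∩ B = {1}, |A ∩ B| = 1
|A ∪ B| = |A| + |B| - |A ∩ B| = 5 + 10 - 1 = 14

14


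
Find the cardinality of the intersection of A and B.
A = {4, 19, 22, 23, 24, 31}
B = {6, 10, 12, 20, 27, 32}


Set A = {4, 19, 22, 23, 24, 31}
Set B = {6, 10, 12, 20, 27, 32}
A ∩ B = {}
|A ∩ B| = 0

0


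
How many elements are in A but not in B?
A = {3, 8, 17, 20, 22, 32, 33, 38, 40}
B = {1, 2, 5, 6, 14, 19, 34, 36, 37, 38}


Set A = {3, 8, 17, 20, 22, 32, 33, 38, 40}
Set B = {1, 2, 5, 6, 14, 19, 34, 36, 37, 38}
A \ B = {3, 8, 17, 20, 22, 32, 33, 40}
|A \ B| = 8

8


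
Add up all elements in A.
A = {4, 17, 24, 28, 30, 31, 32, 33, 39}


Set A = {4, 17, 24, 28, 30, 31, 32, 33, 39}
Sum = 4 + 17 + 24 + 28 + 30 + 31 + 32 + 33 + 39 = 238

238


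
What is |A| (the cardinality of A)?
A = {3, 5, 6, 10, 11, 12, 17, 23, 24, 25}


Set A = {3, 5, 6, 10, 11, 12, 17, 23, 24, 25}
Listing elements: 3, 5, 6, 10, 11, 12, 17, 23, 24, 25
Counting: 10 elements
|A| = 10

10


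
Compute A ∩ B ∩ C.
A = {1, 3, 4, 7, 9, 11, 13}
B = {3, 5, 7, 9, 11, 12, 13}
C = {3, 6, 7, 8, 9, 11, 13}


Set A = {1, 3, 4, 7, 9, 11, 13}
Set B = {3, 5, 7, 9, 11, 12, 13}
Set C = {3, 6, 7, 8, 9, 11, 13}
First, A ∩ B = {3, 7, 9, 11, 13}
Then, (A ∩ B) ∩ C = {3, 7, 9, 11, 13}

{3, 7, 9, 11, 13}


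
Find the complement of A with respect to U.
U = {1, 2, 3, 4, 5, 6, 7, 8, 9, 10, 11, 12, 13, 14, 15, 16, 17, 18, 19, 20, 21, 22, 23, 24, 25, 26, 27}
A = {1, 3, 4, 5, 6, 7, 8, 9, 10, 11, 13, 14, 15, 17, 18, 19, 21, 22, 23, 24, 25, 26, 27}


Universal set U = {1, 2, 3, 4, 5, 6, 7, 8, 9, 10, 11, 12, 13, 14, 15, 16, 17, 18, 19, 20, 21, 22, 23, 24, 25, 26, 27}
Set A = {1, 3, 4, 5, 6, 7, 8, 9, 10, 11, 13, 14, 15, 17, 18, 19, 21, 22, 23, 24, 25, 26, 27}
A' = U \ A = elements in U but not in A
Checking each element of U:
1 (in A, exclude), 2 (not in A, include), 3 (in A, exclude), 4 (in A, exclude), 5 (in A, exclude), 6 (in A, exclude), 7 (in A, exclude), 8 (in A, exclude), 9 (in A, exclude), 10 (in A, exclude), 11 (in A, exclude), 12 (not in A, include), 13 (in A, exclude), 14 (in A, exclude), 15 (in A, exclude), 16 (not in A, include), 17 (in A, exclude), 18 (in A, exclude), 19 (in A, exclude), 20 (not in A, include), 21 (in A, exclude), 22 (in A, exclude), 23 (in A, exclude), 24 (in A, exclude), 25 (in A, exclude), 26 (in A, exclude), 27 (in A, exclude)
A' = {2, 12, 16, 20}

{2, 12, 16, 20}


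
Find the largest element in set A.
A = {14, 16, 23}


Set A = {14, 16, 23}
Elements in ascending order: 14, 16, 23
The largest element is 23.

23


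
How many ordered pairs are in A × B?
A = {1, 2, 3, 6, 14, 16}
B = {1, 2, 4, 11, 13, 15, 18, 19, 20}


Set A = {1, 2, 3, 6, 14, 16} has 6 elements.
Set B = {1, 2, 4, 11, 13, 15, 18, 19, 20} has 9 elements.
|A × B| = |A| × |B| = 6 × 9 = 54

54


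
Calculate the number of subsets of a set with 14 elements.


The set has 14 elements.
The power set contains all possible subsets.
|P(A)| = 2^|A| = 2^14 = 16384

16384


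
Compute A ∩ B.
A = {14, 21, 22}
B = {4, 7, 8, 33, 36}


Set A = {14, 21, 22}
Set B = {4, 7, 8, 33, 36}
A ∩ B includes only elements in both sets.
Check each element of A against B:
14 ✗, 21 ✗, 22 ✗
A ∩ B = {}

{}


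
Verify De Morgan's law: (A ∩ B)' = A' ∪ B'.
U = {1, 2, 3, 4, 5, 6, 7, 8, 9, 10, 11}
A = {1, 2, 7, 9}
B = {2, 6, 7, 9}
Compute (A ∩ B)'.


U = {1, 2, 3, 4, 5, 6, 7, 8, 9, 10, 11}
A = {1, 2, 7, 9}, B = {2, 6, 7, 9}
A ∩ B = {2, 7, 9}
(A ∩ B)' = U \ (A ∩ B) = {1, 3, 4, 5, 6, 8, 10, 11}
Verification via A' ∪ B': A' = {3, 4, 5, 6, 8, 10, 11}, B' = {1, 3, 4, 5, 8, 10, 11}
A' ∪ B' = {1, 3, 4, 5, 6, 8, 10, 11} ✓

{1, 3, 4, 5, 6, 8, 10, 11}


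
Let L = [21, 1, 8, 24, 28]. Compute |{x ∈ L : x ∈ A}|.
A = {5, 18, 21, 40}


Set A = {5, 18, 21, 40}
Candidates: [21, 1, 8, 24, 28]
Check each candidate:
21 ∈ A, 1 ∉ A, 8 ∉ A, 24 ∉ A, 28 ∉ A
Count of candidates in A: 1

1


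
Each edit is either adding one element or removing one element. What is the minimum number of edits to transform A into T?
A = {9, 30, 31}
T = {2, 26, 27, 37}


Set A = {9, 30, 31}
Set T = {2, 26, 27, 37}
Elements to remove from A (in A, not in T): {9, 30, 31} → 3 removals
Elements to add to A (in T, not in A): {2, 26, 27, 37} → 4 additions
Total edits = 3 + 4 = 7

7


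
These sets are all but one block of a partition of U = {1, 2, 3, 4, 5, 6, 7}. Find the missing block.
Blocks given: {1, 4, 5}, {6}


U = {1, 2, 3, 4, 5, 6, 7}
Shown blocks: {1, 4, 5}, {6}
A partition's blocks are pairwise disjoint and cover U, so the missing block = U \ (union of shown blocks).
Union of shown blocks: {1, 4, 5, 6}
Missing block = U \ (union) = {2, 3, 7}

{2, 3, 7}


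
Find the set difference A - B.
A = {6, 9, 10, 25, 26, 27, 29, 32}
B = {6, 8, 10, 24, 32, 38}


Set A = {6, 9, 10, 25, 26, 27, 29, 32}
Set B = {6, 8, 10, 24, 32, 38}
A \ B includes elements in A that are not in B.
Check each element of A:
6 (in B, remove), 9 (not in B, keep), 10 (in B, remove), 25 (not in B, keep), 26 (not in B, keep), 27 (not in B, keep), 29 (not in B, keep), 32 (in B, remove)
A \ B = {9, 25, 26, 27, 29}

{9, 25, 26, 27, 29}


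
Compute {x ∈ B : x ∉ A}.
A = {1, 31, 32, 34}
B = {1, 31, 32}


Set A = {1, 31, 32, 34}
Set B = {1, 31, 32}
Check each element of B against A:
1 ∈ A, 31 ∈ A, 32 ∈ A
Elements of B not in A: {}

{}


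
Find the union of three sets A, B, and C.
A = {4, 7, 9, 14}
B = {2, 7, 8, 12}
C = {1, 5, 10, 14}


Set A = {4, 7, 9, 14}
Set B = {2, 7, 8, 12}
Set C = {1, 5, 10, 14}
First, A ∪ B = {2, 4, 7, 8, 9, 12, 14}
Then, (A ∪ B) ∪ C = {1, 2, 4, 5, 7, 8, 9, 10, 12, 14}

{1, 2, 4, 5, 7, 8, 9, 10, 12, 14}


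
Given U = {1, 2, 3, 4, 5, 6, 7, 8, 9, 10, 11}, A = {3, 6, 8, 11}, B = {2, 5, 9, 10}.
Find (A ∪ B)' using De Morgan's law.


U = {1, 2, 3, 4, 5, 6, 7, 8, 9, 10, 11}
A = {3, 6, 8, 11}, B = {2, 5, 9, 10}
A ∪ B = {2, 3, 5, 6, 8, 9, 10, 11}
(A ∪ B)' = U \ (A ∪ B) = {1, 4, 7}
Verification via A' ∩ B': A' = {1, 2, 4, 5, 7, 9, 10}, B' = {1, 3, 4, 6, 7, 8, 11}
A' ∩ B' = {1, 4, 7} ✓

{1, 4, 7}


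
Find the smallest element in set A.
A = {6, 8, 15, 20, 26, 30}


Set A = {6, 8, 15, 20, 26, 30}
Elements in ascending order: 6, 8, 15, 20, 26, 30
The smallest element is 6.

6


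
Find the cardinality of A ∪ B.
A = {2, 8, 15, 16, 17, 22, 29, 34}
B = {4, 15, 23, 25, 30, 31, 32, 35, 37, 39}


Set A = {2, 8, 15, 16, 17, 22, 29, 34}, |A| = 8
Set B = {4, 15, 23, 25, 30, 31, 32, 35, 37, 39}, |B| = 10
A ∩ B = {15}, |A ∩ B| = 1
|A ∪ B| = |A| + |B| - |A ∩ B| = 8 + 10 - 1 = 17

17


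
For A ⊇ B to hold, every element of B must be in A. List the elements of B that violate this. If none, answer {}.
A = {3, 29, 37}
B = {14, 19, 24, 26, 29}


Set A = {3, 29, 37}
Set B = {14, 19, 24, 26, 29}
Check each element of B against A:
14 ∉ A (include), 19 ∉ A (include), 24 ∉ A (include), 26 ∉ A (include), 29 ∈ A
Elements of B not in A: {14, 19, 24, 26}

{14, 19, 24, 26}


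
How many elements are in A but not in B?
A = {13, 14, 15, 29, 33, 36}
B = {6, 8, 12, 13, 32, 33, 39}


Set A = {13, 14, 15, 29, 33, 36}
Set B = {6, 8, 12, 13, 32, 33, 39}
A \ B = {14, 15, 29, 36}
|A \ B| = 4

4


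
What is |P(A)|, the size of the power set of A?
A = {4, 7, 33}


Set A = {4, 7, 33}
|A| = 3
The power set P(A) contains all subsets of A.
|P(A)| = 2^|A| = 2^3 = 8

8


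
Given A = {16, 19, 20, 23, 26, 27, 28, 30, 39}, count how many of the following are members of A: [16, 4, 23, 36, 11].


Set A = {16, 19, 20, 23, 26, 27, 28, 30, 39}
Candidates: [16, 4, 23, 36, 11]
Check each candidate:
16 ∈ A, 4 ∉ A, 23 ∈ A, 36 ∉ A, 11 ∉ A
Count of candidates in A: 2

2


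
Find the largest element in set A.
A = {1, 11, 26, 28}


Set A = {1, 11, 26, 28}
Elements in ascending order: 1, 11, 26, 28
The largest element is 28.

28


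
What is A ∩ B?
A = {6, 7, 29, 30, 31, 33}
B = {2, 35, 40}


Set A = {6, 7, 29, 30, 31, 33}
Set B = {2, 35, 40}
A ∩ B includes only elements in both sets.
Check each element of A against B:
6 ✗, 7 ✗, 29 ✗, 30 ✗, 31 ✗, 33 ✗
A ∩ B = {}

{}


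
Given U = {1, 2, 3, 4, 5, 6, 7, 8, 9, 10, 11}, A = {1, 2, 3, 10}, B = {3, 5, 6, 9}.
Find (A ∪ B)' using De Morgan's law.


U = {1, 2, 3, 4, 5, 6, 7, 8, 9, 10, 11}
A = {1, 2, 3, 10}, B = {3, 5, 6, 9}
A ∪ B = {1, 2, 3, 5, 6, 9, 10}
(A ∪ B)' = U \ (A ∪ B) = {4, 7, 8, 11}
Verification via A' ∩ B': A' = {4, 5, 6, 7, 8, 9, 11}, B' = {1, 2, 4, 7, 8, 10, 11}
A' ∩ B' = {4, 7, 8, 11} ✓

{4, 7, 8, 11}


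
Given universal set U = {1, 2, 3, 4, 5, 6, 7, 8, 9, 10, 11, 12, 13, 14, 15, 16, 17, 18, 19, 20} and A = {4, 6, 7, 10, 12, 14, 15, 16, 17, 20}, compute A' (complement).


Universal set U = {1, 2, 3, 4, 5, 6, 7, 8, 9, 10, 11, 12, 13, 14, 15, 16, 17, 18, 19, 20}
Set A = {4, 6, 7, 10, 12, 14, 15, 16, 17, 20}
A' = U \ A = elements in U but not in A
Checking each element of U:
1 (not in A, include), 2 (not in A, include), 3 (not in A, include), 4 (in A, exclude), 5 (not in A, include), 6 (in A, exclude), 7 (in A, exclude), 8 (not in A, include), 9 (not in A, include), 10 (in A, exclude), 11 (not in A, include), 12 (in A, exclude), 13 (not in A, include), 14 (in A, exclude), 15 (in A, exclude), 16 (in A, exclude), 17 (in A, exclude), 18 (not in A, include), 19 (not in A, include), 20 (in A, exclude)
A' = {1, 2, 3, 5, 8, 9, 11, 13, 18, 19}

{1, 2, 3, 5, 8, 9, 11, 13, 18, 19}


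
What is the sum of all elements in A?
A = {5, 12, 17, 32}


Set A = {5, 12, 17, 32}
Sum = 5 + 12 + 17 + 32 = 66

66


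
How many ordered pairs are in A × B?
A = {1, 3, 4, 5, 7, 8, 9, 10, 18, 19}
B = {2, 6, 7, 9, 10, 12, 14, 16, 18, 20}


Set A = {1, 3, 4, 5, 7, 8, 9, 10, 18, 19} has 10 elements.
Set B = {2, 6, 7, 9, 10, 12, 14, 16, 18, 20} has 10 elements.
|A × B| = |A| × |B| = 10 × 10 = 100

100


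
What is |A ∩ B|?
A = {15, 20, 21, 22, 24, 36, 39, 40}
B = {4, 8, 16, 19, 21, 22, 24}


Set A = {15, 20, 21, 22, 24, 36, 39, 40}
Set B = {4, 8, 16, 19, 21, 22, 24}
A ∩ B = {21, 22, 24}
|A ∩ B| = 3

3


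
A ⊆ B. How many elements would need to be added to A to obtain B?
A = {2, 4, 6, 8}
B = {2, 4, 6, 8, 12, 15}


Set A = {2, 4, 6, 8}, |A| = 4
Set B = {2, 4, 6, 8, 12, 15}, |B| = 6
Since A ⊆ B: B \ A = {12, 15}
|B| - |A| = 6 - 4 = 2

2


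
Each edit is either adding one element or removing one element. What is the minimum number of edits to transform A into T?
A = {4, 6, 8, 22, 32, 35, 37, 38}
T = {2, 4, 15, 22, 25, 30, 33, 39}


Set A = {4, 6, 8, 22, 32, 35, 37, 38}
Set T = {2, 4, 15, 22, 25, 30, 33, 39}
Elements to remove from A (in A, not in T): {6, 8, 32, 35, 37, 38} → 6 removals
Elements to add to A (in T, not in A): {2, 15, 25, 30, 33, 39} → 6 additions
Total edits = 6 + 6 = 12

12


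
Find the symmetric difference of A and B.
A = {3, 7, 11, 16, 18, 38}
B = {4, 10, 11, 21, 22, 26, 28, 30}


Set A = {3, 7, 11, 16, 18, 38}
Set B = {4, 10, 11, 21, 22, 26, 28, 30}
A △ B = (A \ B) ∪ (B \ A)
Elements in A but not B: {3, 7, 16, 18, 38}
Elements in B but not A: {4, 10, 21, 22, 26, 28, 30}
A △ B = {3, 4, 7, 10, 16, 18, 21, 22, 26, 28, 30, 38}

{3, 4, 7, 10, 16, 18, 21, 22, 26, 28, 30, 38}


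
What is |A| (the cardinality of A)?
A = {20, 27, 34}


Set A = {20, 27, 34}
Listing elements: 20, 27, 34
Counting: 3 elements
|A| = 3

3
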